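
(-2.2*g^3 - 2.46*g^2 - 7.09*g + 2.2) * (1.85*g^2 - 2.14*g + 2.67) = -4.07*g^5 + 0.157000000000001*g^4 - 13.7261*g^3 + 12.6744*g^2 - 23.6383*g + 5.874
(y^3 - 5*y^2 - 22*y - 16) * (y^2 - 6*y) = y^5 - 11*y^4 + 8*y^3 + 116*y^2 + 96*y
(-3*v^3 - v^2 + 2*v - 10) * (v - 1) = -3*v^4 + 2*v^3 + 3*v^2 - 12*v + 10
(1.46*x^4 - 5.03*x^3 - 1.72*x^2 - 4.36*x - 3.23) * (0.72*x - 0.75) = 1.0512*x^5 - 4.7166*x^4 + 2.5341*x^3 - 1.8492*x^2 + 0.9444*x + 2.4225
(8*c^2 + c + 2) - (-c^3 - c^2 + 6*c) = c^3 + 9*c^2 - 5*c + 2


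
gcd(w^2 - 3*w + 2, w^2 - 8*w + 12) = w - 2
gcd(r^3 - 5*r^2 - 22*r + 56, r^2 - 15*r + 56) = r - 7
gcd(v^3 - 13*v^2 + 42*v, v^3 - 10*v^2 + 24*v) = v^2 - 6*v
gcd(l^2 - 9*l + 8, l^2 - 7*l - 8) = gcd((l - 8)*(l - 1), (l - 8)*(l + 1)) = l - 8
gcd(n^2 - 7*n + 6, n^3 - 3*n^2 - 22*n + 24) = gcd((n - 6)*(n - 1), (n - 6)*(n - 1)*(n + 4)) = n^2 - 7*n + 6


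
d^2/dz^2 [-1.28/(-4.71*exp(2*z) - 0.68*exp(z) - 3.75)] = (1.28*(9.42*exp(z) + 0.68)*(18.84*exp(z) + 1.36)*exp(z) - (24.1152*exp(z) + 0.8704)*(4.71*exp(2*z) + 0.68*exp(z) + 3.75))*exp(z)/(4.71*exp(2*z) + 0.68*exp(z) + 3.75)^3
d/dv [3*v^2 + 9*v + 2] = 6*v + 9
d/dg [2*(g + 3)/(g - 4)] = -14/(g - 4)^2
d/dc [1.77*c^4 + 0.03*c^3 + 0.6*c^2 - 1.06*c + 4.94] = 7.08*c^3 + 0.09*c^2 + 1.2*c - 1.06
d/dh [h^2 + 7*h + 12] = 2*h + 7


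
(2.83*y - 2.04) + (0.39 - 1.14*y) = 1.69*y - 1.65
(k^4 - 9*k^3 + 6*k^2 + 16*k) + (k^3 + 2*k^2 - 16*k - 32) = k^4 - 8*k^3 + 8*k^2 - 32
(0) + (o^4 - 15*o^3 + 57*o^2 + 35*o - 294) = o^4 - 15*o^3 + 57*o^2 + 35*o - 294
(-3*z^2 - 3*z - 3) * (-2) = 6*z^2 + 6*z + 6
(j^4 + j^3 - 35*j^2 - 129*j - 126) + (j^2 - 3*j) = j^4 + j^3 - 34*j^2 - 132*j - 126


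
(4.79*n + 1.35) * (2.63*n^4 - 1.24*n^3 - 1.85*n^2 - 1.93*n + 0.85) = 12.5977*n^5 - 2.3891*n^4 - 10.5355*n^3 - 11.7422*n^2 + 1.466*n + 1.1475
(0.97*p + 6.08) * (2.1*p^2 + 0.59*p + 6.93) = 2.037*p^3 + 13.3403*p^2 + 10.3093*p + 42.1344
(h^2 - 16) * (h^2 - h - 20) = h^4 - h^3 - 36*h^2 + 16*h + 320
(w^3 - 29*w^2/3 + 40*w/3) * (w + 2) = w^4 - 23*w^3/3 - 6*w^2 + 80*w/3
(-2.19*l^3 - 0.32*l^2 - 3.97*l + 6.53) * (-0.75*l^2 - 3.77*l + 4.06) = 1.6425*l^5 + 8.4963*l^4 - 4.7075*l^3 + 8.7702*l^2 - 40.7363*l + 26.5118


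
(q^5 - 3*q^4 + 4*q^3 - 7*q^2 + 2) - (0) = q^5 - 3*q^4 + 4*q^3 - 7*q^2 + 2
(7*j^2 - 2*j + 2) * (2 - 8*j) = -56*j^3 + 30*j^2 - 20*j + 4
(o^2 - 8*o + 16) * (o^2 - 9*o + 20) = o^4 - 17*o^3 + 108*o^2 - 304*o + 320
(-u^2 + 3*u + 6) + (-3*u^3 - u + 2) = -3*u^3 - u^2 + 2*u + 8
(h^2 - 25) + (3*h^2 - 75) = 4*h^2 - 100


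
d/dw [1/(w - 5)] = -1/(w - 5)^2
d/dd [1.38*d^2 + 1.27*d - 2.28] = 2.76*d + 1.27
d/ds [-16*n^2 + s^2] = 2*s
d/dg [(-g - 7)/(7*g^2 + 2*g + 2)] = (7*g^2 + 98*g + 12)/(49*g^4 + 28*g^3 + 32*g^2 + 8*g + 4)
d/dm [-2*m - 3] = -2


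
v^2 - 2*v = v*(v - 2)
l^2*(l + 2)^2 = l^4 + 4*l^3 + 4*l^2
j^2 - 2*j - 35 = (j - 7)*(j + 5)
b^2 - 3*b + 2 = (b - 2)*(b - 1)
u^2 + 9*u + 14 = (u + 2)*(u + 7)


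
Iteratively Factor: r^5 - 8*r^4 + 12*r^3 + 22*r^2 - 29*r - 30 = (r + 1)*(r^4 - 9*r^3 + 21*r^2 + r - 30) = (r - 2)*(r + 1)*(r^3 - 7*r^2 + 7*r + 15) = (r - 3)*(r - 2)*(r + 1)*(r^2 - 4*r - 5) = (r - 5)*(r - 3)*(r - 2)*(r + 1)*(r + 1)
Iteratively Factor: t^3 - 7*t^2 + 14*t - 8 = (t - 1)*(t^2 - 6*t + 8) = (t - 2)*(t - 1)*(t - 4)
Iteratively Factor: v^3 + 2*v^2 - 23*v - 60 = (v + 4)*(v^2 - 2*v - 15) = (v + 3)*(v + 4)*(v - 5)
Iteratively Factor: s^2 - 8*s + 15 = (s - 3)*(s - 5)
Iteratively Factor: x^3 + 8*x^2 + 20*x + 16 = (x + 2)*(x^2 + 6*x + 8) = (x + 2)^2*(x + 4)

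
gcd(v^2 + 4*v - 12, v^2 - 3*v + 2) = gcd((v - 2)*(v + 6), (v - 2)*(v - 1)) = v - 2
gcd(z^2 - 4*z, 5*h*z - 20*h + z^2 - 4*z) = z - 4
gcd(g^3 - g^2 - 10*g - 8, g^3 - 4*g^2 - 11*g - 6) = g + 1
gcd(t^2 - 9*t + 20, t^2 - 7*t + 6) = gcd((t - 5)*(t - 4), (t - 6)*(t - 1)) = 1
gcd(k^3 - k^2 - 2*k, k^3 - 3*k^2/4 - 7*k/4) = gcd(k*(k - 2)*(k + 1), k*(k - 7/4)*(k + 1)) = k^2 + k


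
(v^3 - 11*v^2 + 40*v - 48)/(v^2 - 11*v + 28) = (v^2 - 7*v + 12)/(v - 7)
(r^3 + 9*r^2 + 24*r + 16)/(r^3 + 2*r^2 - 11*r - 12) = (r + 4)/(r - 3)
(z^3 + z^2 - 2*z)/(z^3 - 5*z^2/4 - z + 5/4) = 4*z*(z + 2)/(4*z^2 - z - 5)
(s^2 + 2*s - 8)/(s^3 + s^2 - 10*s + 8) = 1/(s - 1)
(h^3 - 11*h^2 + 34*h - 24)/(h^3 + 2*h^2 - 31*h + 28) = (h - 6)/(h + 7)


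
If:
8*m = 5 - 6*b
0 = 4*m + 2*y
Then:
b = 2*y/3 + 5/6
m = -y/2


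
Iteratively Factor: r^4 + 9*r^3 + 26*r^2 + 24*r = (r + 4)*(r^3 + 5*r^2 + 6*r) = (r + 3)*(r + 4)*(r^2 + 2*r) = (r + 2)*(r + 3)*(r + 4)*(r)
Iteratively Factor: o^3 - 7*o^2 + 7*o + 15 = (o - 3)*(o^2 - 4*o - 5) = (o - 3)*(o + 1)*(o - 5)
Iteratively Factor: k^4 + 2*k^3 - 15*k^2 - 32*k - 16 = (k + 4)*(k^3 - 2*k^2 - 7*k - 4) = (k + 1)*(k + 4)*(k^2 - 3*k - 4) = (k - 4)*(k + 1)*(k + 4)*(k + 1)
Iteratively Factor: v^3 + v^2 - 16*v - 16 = (v + 4)*(v^2 - 3*v - 4) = (v + 1)*(v + 4)*(v - 4)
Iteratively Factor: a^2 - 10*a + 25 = (a - 5)*(a - 5)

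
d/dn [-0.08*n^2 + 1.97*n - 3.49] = 1.97 - 0.16*n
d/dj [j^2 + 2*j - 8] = 2*j + 2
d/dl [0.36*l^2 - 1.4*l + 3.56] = 0.72*l - 1.4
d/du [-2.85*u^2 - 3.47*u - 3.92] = -5.7*u - 3.47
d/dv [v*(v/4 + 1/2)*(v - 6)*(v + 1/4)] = v^3 - 45*v^2/16 - 13*v/2 - 3/4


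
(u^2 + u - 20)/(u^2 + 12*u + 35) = (u - 4)/(u + 7)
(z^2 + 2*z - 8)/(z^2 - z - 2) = (z + 4)/(z + 1)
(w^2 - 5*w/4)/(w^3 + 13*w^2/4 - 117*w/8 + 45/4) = 2*w/(2*w^2 + 9*w - 18)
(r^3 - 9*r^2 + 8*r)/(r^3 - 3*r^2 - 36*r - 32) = r*(r - 1)/(r^2 + 5*r + 4)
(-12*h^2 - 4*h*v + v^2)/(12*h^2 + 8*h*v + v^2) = (-6*h + v)/(6*h + v)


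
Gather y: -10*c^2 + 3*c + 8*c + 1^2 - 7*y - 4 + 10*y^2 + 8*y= -10*c^2 + 11*c + 10*y^2 + y - 3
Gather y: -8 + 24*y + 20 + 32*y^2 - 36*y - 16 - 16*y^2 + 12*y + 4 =16*y^2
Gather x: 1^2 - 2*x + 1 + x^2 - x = x^2 - 3*x + 2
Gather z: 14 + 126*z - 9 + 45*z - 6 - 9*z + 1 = 162*z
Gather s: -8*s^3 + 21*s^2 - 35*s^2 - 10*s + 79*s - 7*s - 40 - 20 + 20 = -8*s^3 - 14*s^2 + 62*s - 40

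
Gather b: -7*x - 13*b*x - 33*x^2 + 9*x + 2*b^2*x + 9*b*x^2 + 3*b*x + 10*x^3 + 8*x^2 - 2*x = 2*b^2*x + b*(9*x^2 - 10*x) + 10*x^3 - 25*x^2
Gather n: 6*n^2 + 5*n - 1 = 6*n^2 + 5*n - 1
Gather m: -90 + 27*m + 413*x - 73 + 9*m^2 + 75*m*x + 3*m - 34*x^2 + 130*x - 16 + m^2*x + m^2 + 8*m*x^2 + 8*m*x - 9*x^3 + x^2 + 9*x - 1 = m^2*(x + 10) + m*(8*x^2 + 83*x + 30) - 9*x^3 - 33*x^2 + 552*x - 180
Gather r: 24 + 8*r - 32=8*r - 8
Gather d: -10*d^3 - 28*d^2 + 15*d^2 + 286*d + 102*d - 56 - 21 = -10*d^3 - 13*d^2 + 388*d - 77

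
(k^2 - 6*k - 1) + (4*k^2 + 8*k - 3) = 5*k^2 + 2*k - 4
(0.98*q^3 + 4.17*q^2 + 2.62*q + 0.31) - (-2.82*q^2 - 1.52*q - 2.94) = 0.98*q^3 + 6.99*q^2 + 4.14*q + 3.25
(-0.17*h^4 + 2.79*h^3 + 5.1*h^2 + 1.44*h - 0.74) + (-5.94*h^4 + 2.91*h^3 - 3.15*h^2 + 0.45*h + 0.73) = -6.11*h^4 + 5.7*h^3 + 1.95*h^2 + 1.89*h - 0.01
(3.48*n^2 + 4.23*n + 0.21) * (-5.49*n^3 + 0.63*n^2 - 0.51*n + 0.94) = -19.1052*n^5 - 21.0303*n^4 - 0.2628*n^3 + 1.2462*n^2 + 3.8691*n + 0.1974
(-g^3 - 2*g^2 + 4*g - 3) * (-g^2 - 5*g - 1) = g^5 + 7*g^4 + 7*g^3 - 15*g^2 + 11*g + 3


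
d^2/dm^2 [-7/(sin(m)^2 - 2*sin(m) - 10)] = 14*(-2*sin(m)^4 + 3*sin(m)^3 - 19*sin(m)^2 + 4*sin(m) + 14)/(2*sin(m) + cos(m)^2 + 9)^3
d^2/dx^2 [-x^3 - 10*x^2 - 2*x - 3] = -6*x - 20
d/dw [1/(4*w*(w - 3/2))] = (3 - 4*w)/(2*w^2*(4*w^2 - 12*w + 9))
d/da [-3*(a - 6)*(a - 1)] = 21 - 6*a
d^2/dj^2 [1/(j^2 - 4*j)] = 2*(-j*(j - 4) + 4*(j - 2)^2)/(j^3*(j - 4)^3)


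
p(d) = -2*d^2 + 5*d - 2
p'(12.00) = -43.00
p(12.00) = -230.00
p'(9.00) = -31.00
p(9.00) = -119.00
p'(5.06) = -15.24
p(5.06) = -27.91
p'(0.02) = 4.92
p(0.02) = -1.90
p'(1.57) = -1.28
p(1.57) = 0.92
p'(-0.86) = 8.44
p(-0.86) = -7.78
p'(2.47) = -4.88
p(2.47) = -1.85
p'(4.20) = -11.80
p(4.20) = -16.28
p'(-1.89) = 12.56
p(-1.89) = -18.59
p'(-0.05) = 5.20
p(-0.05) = -2.26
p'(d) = 5 - 4*d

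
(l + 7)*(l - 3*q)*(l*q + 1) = l^3*q - 3*l^2*q^2 + 7*l^2*q + l^2 - 21*l*q^2 - 3*l*q + 7*l - 21*q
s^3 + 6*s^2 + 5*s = s*(s + 1)*(s + 5)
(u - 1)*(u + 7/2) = u^2 + 5*u/2 - 7/2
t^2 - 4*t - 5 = (t - 5)*(t + 1)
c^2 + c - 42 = (c - 6)*(c + 7)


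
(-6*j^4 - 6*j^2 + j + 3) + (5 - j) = -6*j^4 - 6*j^2 + 8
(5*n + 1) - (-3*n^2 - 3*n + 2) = 3*n^2 + 8*n - 1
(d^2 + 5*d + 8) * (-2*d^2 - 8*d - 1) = -2*d^4 - 18*d^3 - 57*d^2 - 69*d - 8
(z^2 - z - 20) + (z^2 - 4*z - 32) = 2*z^2 - 5*z - 52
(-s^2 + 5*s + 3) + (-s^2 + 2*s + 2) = -2*s^2 + 7*s + 5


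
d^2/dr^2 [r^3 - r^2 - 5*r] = 6*r - 2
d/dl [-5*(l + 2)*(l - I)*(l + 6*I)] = -15*l^2 - l*(20 + 50*I) - 30 - 50*I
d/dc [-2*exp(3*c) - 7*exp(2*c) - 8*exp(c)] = (-6*exp(2*c) - 14*exp(c) - 8)*exp(c)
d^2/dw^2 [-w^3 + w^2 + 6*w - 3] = 2 - 6*w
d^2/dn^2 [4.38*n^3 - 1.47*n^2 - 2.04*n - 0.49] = 26.28*n - 2.94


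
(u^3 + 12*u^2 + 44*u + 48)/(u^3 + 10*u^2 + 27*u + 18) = (u^2 + 6*u + 8)/(u^2 + 4*u + 3)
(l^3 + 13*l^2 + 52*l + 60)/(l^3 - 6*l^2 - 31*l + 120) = (l^2 + 8*l + 12)/(l^2 - 11*l + 24)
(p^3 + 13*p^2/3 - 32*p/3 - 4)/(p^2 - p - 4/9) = 3*(p^2 + 4*p - 12)/(3*p - 4)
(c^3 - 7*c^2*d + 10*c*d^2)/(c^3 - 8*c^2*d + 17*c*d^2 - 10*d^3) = c/(c - d)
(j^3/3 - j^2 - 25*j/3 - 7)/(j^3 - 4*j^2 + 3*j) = (j^3 - 3*j^2 - 25*j - 21)/(3*j*(j^2 - 4*j + 3))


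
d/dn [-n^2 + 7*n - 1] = 7 - 2*n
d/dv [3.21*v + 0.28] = 3.21000000000000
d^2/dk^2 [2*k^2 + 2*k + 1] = 4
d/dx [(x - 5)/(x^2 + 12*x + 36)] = (16 - x)/(x^3 + 18*x^2 + 108*x + 216)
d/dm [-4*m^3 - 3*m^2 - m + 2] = -12*m^2 - 6*m - 1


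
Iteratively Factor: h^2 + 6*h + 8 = (h + 2)*(h + 4)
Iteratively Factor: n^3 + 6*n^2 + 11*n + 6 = (n + 2)*(n^2 + 4*n + 3) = (n + 2)*(n + 3)*(n + 1)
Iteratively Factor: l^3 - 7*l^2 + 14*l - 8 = (l - 2)*(l^2 - 5*l + 4) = (l - 2)*(l - 1)*(l - 4)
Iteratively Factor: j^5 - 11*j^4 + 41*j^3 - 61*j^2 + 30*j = (j - 1)*(j^4 - 10*j^3 + 31*j^2 - 30*j) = (j - 2)*(j - 1)*(j^3 - 8*j^2 + 15*j) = (j - 5)*(j - 2)*(j - 1)*(j^2 - 3*j) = (j - 5)*(j - 3)*(j - 2)*(j - 1)*(j)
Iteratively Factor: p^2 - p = (p - 1)*(p)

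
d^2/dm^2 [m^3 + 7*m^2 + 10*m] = 6*m + 14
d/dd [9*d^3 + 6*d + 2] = 27*d^2 + 6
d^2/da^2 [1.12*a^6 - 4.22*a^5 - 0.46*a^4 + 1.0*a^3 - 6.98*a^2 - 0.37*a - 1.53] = 33.6*a^4 - 84.4*a^3 - 5.52*a^2 + 6.0*a - 13.96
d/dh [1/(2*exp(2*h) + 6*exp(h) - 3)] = (-4*exp(h) - 6)*exp(h)/(2*exp(2*h) + 6*exp(h) - 3)^2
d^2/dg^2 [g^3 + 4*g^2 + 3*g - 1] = 6*g + 8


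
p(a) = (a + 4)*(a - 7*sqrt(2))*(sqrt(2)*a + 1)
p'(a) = sqrt(2)*(a + 4)*(a - 7*sqrt(2)) + (a + 4)*(sqrt(2)*a + 1) + (a - 7*sqrt(2))*(sqrt(2)*a + 1)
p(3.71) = -298.10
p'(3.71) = -57.99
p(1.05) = -111.05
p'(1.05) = -72.64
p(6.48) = -364.24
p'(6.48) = 21.08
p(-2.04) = 44.11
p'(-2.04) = -14.28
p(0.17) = -50.33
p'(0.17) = -64.27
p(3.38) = -278.10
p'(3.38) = -63.07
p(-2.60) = 46.84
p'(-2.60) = 4.97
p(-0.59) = -5.92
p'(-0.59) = -51.76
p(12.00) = 603.96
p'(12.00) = 372.81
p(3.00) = -253.20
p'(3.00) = -67.77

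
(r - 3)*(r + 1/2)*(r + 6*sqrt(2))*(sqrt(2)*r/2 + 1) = sqrt(2)*r^4/2 - 5*sqrt(2)*r^3/4 + 7*r^3 - 35*r^2/2 + 21*sqrt(2)*r^2/4 - 15*sqrt(2)*r - 21*r/2 - 9*sqrt(2)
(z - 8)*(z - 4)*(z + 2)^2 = z^4 - 8*z^3 - 12*z^2 + 80*z + 128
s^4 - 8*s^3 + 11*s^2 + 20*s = s*(s - 5)*(s - 4)*(s + 1)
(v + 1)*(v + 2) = v^2 + 3*v + 2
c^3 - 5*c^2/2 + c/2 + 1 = (c - 2)*(c - 1)*(c + 1/2)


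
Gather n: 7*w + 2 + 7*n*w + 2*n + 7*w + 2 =n*(7*w + 2) + 14*w + 4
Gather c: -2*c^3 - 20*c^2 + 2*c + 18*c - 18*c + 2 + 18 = -2*c^3 - 20*c^2 + 2*c + 20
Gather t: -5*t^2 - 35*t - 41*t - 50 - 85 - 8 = -5*t^2 - 76*t - 143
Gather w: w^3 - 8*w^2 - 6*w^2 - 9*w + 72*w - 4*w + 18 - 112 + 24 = w^3 - 14*w^2 + 59*w - 70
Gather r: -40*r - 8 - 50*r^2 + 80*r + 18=-50*r^2 + 40*r + 10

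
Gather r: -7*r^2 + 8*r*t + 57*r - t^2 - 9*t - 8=-7*r^2 + r*(8*t + 57) - t^2 - 9*t - 8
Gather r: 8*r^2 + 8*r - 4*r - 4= 8*r^2 + 4*r - 4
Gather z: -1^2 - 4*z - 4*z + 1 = -8*z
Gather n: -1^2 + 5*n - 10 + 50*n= 55*n - 11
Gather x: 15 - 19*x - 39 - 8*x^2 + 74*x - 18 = -8*x^2 + 55*x - 42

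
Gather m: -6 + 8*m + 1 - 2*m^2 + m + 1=-2*m^2 + 9*m - 4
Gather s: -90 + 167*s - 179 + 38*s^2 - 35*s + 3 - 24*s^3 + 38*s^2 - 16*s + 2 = -24*s^3 + 76*s^2 + 116*s - 264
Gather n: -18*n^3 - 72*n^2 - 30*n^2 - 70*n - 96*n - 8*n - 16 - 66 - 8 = -18*n^3 - 102*n^2 - 174*n - 90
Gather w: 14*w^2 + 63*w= 14*w^2 + 63*w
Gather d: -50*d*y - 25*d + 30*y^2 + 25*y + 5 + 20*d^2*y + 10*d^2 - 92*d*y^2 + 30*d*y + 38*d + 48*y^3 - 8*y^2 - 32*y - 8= d^2*(20*y + 10) + d*(-92*y^2 - 20*y + 13) + 48*y^3 + 22*y^2 - 7*y - 3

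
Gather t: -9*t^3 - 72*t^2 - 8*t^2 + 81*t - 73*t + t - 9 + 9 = -9*t^3 - 80*t^2 + 9*t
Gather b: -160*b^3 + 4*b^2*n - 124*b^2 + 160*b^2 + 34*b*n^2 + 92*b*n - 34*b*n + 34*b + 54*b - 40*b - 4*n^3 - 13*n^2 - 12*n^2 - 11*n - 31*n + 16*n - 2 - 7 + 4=-160*b^3 + b^2*(4*n + 36) + b*(34*n^2 + 58*n + 48) - 4*n^3 - 25*n^2 - 26*n - 5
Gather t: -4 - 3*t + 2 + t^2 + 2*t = t^2 - t - 2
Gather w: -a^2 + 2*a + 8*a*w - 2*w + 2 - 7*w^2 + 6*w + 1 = -a^2 + 2*a - 7*w^2 + w*(8*a + 4) + 3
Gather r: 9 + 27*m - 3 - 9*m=18*m + 6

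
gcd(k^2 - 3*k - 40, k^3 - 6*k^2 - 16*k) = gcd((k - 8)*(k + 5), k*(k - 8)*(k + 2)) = k - 8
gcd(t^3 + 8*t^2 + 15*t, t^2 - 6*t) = t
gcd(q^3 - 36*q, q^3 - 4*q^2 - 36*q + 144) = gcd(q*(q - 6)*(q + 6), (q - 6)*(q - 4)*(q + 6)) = q^2 - 36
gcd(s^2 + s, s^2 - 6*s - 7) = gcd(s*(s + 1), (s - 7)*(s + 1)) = s + 1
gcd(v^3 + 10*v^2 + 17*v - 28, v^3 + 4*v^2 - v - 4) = v^2 + 3*v - 4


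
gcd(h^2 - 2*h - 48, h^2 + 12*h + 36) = h + 6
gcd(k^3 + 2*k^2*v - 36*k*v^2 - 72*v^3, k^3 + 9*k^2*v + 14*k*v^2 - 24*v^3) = k + 6*v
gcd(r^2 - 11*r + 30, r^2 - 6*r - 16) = 1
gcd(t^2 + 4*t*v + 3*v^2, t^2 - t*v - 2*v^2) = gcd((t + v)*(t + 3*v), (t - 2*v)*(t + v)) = t + v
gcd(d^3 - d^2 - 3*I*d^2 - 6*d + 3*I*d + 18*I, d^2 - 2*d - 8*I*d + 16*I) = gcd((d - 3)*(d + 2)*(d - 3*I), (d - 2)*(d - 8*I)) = 1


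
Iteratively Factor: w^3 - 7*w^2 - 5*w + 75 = (w - 5)*(w^2 - 2*w - 15) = (w - 5)^2*(w + 3)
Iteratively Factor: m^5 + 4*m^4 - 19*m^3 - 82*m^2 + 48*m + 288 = (m + 3)*(m^4 + m^3 - 22*m^2 - 16*m + 96) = (m + 3)^2*(m^3 - 2*m^2 - 16*m + 32) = (m + 3)^2*(m + 4)*(m^2 - 6*m + 8) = (m - 4)*(m + 3)^2*(m + 4)*(m - 2)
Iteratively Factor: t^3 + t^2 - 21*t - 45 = (t + 3)*(t^2 - 2*t - 15) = (t - 5)*(t + 3)*(t + 3)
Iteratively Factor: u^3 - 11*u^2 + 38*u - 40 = (u - 2)*(u^2 - 9*u + 20) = (u - 5)*(u - 2)*(u - 4)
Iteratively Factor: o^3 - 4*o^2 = (o)*(o^2 - 4*o) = o^2*(o - 4)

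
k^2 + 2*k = k*(k + 2)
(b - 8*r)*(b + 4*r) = b^2 - 4*b*r - 32*r^2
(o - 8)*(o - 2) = o^2 - 10*o + 16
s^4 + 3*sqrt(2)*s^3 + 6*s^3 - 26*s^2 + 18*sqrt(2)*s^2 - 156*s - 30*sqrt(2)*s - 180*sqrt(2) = (s + 6)*(s - 3*sqrt(2))*(s + sqrt(2))*(s + 5*sqrt(2))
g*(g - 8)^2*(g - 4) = g^4 - 20*g^3 + 128*g^2 - 256*g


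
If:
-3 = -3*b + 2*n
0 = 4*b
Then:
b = 0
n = -3/2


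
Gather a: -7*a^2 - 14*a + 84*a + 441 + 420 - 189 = -7*a^2 + 70*a + 672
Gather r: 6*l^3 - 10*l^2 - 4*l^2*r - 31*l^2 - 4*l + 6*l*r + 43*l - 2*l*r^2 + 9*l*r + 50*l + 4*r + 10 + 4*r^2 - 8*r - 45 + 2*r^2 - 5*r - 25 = 6*l^3 - 41*l^2 + 89*l + r^2*(6 - 2*l) + r*(-4*l^2 + 15*l - 9) - 60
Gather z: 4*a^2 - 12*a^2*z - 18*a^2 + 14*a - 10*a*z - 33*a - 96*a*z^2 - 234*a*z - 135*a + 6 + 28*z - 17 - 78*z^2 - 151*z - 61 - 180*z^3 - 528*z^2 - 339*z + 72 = -14*a^2 - 154*a - 180*z^3 + z^2*(-96*a - 606) + z*(-12*a^2 - 244*a - 462)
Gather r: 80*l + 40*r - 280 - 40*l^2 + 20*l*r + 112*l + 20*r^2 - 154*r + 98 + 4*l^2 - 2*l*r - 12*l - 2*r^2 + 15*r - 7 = -36*l^2 + 180*l + 18*r^2 + r*(18*l - 99) - 189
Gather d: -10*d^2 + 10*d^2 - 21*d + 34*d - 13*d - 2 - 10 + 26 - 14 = 0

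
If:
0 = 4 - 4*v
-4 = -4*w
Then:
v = 1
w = 1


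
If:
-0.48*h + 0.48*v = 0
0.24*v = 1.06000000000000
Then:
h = 4.42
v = 4.42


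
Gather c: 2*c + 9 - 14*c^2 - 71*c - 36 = -14*c^2 - 69*c - 27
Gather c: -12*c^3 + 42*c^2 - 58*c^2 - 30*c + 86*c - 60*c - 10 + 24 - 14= -12*c^3 - 16*c^2 - 4*c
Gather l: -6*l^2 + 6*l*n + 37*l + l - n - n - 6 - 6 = -6*l^2 + l*(6*n + 38) - 2*n - 12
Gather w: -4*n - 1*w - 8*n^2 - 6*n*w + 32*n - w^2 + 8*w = -8*n^2 + 28*n - w^2 + w*(7 - 6*n)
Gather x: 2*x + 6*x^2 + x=6*x^2 + 3*x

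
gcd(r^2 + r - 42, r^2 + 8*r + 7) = r + 7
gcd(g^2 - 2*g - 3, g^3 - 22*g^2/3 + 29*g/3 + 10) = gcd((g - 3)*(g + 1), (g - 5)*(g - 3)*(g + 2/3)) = g - 3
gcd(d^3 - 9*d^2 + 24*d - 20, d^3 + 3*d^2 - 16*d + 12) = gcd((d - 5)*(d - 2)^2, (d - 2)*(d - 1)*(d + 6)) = d - 2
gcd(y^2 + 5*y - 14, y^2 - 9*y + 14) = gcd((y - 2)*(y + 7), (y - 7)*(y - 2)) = y - 2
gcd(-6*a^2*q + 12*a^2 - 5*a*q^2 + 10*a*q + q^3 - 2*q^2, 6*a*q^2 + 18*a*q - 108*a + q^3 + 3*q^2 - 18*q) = 1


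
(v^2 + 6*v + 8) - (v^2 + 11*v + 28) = -5*v - 20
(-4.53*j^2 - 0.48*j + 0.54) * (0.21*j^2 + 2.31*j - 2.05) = -0.9513*j^4 - 10.5651*j^3 + 8.2911*j^2 + 2.2314*j - 1.107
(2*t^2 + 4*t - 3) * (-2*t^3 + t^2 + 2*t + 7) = -4*t^5 - 6*t^4 + 14*t^3 + 19*t^2 + 22*t - 21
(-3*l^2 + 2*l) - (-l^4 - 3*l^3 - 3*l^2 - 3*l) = l^4 + 3*l^3 + 5*l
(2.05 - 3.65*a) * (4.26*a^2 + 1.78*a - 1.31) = -15.549*a^3 + 2.236*a^2 + 8.4305*a - 2.6855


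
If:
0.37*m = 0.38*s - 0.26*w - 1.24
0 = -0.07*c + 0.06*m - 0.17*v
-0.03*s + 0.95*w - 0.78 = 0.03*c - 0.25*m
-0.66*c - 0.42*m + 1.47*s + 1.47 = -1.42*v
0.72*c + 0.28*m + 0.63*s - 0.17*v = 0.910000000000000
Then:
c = 1.73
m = -4.02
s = 0.68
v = -2.13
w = 1.96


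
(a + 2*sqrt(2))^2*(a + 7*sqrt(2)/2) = a^3 + 15*sqrt(2)*a^2/2 + 36*a + 28*sqrt(2)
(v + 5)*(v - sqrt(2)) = v^2 - sqrt(2)*v + 5*v - 5*sqrt(2)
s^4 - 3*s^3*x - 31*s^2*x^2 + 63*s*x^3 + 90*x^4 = (s - 6*x)*(s - 3*x)*(s + x)*(s + 5*x)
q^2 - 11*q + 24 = (q - 8)*(q - 3)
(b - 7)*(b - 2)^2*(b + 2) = b^4 - 9*b^3 + 10*b^2 + 36*b - 56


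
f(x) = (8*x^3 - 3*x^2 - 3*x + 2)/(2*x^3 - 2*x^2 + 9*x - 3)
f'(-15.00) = -0.02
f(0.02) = -0.69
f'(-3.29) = -0.51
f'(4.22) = 0.29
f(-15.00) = 3.77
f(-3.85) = 2.69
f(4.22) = 3.59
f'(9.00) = 0.02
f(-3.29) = 2.43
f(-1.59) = 1.08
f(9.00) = 4.05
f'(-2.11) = -0.91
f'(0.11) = -1.78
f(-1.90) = 1.41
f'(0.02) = -1.07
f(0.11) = -0.81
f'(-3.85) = -0.39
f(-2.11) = 1.61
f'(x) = (-6*x^2 + 4*x - 9)*(8*x^3 - 3*x^2 - 3*x + 2)/(2*x^3 - 2*x^2 + 9*x - 3)^2 + (24*x^2 - 6*x - 3)/(2*x^3 - 2*x^2 + 9*x - 3)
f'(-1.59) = -1.12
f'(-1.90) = -1.00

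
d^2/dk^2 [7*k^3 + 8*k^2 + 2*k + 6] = 42*k + 16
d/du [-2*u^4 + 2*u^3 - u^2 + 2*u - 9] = -8*u^3 + 6*u^2 - 2*u + 2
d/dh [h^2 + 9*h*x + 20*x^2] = 2*h + 9*x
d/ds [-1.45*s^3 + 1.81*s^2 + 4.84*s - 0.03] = -4.35*s^2 + 3.62*s + 4.84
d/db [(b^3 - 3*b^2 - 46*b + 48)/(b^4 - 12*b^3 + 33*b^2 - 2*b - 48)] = (-b^4 - 10*b^3 + 39*b^2 - 36*b + 36)/(b^6 - 8*b^5 + 18*b^4 + 4*b^3 - 47*b^2 + 12*b + 36)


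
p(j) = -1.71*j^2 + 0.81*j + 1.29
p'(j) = 0.81 - 3.42*j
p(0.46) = 1.30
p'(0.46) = -0.76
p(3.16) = -13.23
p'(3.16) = -10.00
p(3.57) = -17.61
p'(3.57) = -11.40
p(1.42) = -1.01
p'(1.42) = -4.05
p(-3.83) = -26.90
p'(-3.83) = 13.91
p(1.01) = 0.36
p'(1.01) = -2.64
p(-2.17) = -8.52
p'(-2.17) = 8.23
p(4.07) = -23.74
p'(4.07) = -13.11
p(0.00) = 1.29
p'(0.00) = 0.81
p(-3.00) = -16.53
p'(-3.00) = 11.07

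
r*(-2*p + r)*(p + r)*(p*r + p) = -2*p^3*r^2 - 2*p^3*r - p^2*r^3 - p^2*r^2 + p*r^4 + p*r^3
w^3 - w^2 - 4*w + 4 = (w - 2)*(w - 1)*(w + 2)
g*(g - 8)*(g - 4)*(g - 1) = g^4 - 13*g^3 + 44*g^2 - 32*g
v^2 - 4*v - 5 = (v - 5)*(v + 1)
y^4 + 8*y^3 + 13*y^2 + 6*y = y*(y + 1)^2*(y + 6)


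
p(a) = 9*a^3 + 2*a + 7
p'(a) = 27*a^2 + 2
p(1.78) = 61.32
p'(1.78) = 87.55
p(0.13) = 7.28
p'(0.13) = 2.46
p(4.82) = 1024.46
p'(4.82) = 629.27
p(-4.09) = -616.94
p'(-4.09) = 453.66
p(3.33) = 345.99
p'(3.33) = 301.40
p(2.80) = 210.17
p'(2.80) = 213.68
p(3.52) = 406.57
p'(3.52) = 336.54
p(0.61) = 10.26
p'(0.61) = 12.05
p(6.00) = 1963.00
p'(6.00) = 974.00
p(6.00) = 1963.00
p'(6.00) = 974.00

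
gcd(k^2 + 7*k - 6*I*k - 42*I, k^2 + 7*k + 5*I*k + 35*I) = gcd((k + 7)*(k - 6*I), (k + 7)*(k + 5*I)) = k + 7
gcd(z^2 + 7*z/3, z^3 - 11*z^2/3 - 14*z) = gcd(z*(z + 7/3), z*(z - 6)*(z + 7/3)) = z^2 + 7*z/3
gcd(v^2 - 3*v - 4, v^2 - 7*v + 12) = v - 4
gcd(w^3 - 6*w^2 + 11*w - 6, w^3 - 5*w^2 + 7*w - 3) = w^2 - 4*w + 3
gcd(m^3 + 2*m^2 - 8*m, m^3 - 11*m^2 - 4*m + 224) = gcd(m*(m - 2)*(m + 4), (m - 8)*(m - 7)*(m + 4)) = m + 4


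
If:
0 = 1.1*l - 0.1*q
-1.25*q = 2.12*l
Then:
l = 0.00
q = 0.00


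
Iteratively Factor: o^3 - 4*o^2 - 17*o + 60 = (o - 5)*(o^2 + o - 12) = (o - 5)*(o + 4)*(o - 3)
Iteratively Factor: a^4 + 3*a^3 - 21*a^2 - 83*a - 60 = (a + 1)*(a^3 + 2*a^2 - 23*a - 60) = (a + 1)*(a + 3)*(a^2 - a - 20) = (a - 5)*(a + 1)*(a + 3)*(a + 4)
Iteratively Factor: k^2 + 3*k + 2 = (k + 2)*(k + 1)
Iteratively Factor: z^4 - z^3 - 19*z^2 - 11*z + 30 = (z - 5)*(z^3 + 4*z^2 + z - 6) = (z - 5)*(z + 2)*(z^2 + 2*z - 3) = (z - 5)*(z - 1)*(z + 2)*(z + 3)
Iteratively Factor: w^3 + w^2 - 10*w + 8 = (w - 2)*(w^2 + 3*w - 4) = (w - 2)*(w + 4)*(w - 1)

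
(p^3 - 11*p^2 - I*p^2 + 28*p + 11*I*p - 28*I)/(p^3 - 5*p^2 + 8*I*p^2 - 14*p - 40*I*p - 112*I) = (p^2 + p*(-4 - I) + 4*I)/(p^2 + p*(2 + 8*I) + 16*I)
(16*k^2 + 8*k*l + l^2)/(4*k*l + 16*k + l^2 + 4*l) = (4*k + l)/(l + 4)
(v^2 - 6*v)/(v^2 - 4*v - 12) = v/(v + 2)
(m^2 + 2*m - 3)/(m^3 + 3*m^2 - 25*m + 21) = (m + 3)/(m^2 + 4*m - 21)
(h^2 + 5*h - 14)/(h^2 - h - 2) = (h + 7)/(h + 1)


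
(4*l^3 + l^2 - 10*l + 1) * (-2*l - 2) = -8*l^4 - 10*l^3 + 18*l^2 + 18*l - 2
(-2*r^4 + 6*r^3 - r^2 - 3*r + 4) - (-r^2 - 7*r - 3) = -2*r^4 + 6*r^3 + 4*r + 7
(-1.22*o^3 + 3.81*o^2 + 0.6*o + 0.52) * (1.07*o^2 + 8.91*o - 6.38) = -1.3054*o^5 - 6.7935*o^4 + 42.3727*o^3 - 18.4054*o^2 + 0.805200000000001*o - 3.3176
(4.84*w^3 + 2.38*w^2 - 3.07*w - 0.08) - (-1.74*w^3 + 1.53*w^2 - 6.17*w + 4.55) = 6.58*w^3 + 0.85*w^2 + 3.1*w - 4.63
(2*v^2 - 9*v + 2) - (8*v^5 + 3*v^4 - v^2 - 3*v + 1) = -8*v^5 - 3*v^4 + 3*v^2 - 6*v + 1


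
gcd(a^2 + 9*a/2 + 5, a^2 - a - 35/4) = a + 5/2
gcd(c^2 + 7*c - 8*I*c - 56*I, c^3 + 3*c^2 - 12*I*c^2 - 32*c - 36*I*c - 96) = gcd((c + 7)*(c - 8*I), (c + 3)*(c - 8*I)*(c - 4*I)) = c - 8*I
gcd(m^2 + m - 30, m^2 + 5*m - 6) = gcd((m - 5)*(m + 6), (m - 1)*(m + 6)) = m + 6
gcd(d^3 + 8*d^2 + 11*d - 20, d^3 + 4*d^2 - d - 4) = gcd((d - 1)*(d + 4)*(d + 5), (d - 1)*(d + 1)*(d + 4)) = d^2 + 3*d - 4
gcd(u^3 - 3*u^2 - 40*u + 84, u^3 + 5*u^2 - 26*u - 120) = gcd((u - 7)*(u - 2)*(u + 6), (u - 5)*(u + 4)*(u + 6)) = u + 6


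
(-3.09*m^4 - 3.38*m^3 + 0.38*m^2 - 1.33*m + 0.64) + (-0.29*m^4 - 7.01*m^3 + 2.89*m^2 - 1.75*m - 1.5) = -3.38*m^4 - 10.39*m^3 + 3.27*m^2 - 3.08*m - 0.86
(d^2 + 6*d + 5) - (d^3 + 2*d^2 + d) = -d^3 - d^2 + 5*d + 5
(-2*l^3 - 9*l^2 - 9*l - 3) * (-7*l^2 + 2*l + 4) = 14*l^5 + 59*l^4 + 37*l^3 - 33*l^2 - 42*l - 12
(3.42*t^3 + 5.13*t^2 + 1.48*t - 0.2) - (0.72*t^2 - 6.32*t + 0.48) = 3.42*t^3 + 4.41*t^2 + 7.8*t - 0.68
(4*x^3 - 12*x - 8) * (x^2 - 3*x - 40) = 4*x^5 - 12*x^4 - 172*x^3 + 28*x^2 + 504*x + 320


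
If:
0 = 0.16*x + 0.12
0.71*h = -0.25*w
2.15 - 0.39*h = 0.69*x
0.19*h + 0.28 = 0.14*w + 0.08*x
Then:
No Solution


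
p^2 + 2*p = p*(p + 2)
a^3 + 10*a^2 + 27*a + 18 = (a + 1)*(a + 3)*(a + 6)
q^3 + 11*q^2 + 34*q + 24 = (q + 1)*(q + 4)*(q + 6)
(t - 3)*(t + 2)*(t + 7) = t^3 + 6*t^2 - 13*t - 42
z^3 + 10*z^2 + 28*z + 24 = (z + 2)^2*(z + 6)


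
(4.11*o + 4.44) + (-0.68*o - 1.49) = 3.43*o + 2.95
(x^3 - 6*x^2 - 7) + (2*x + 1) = x^3 - 6*x^2 + 2*x - 6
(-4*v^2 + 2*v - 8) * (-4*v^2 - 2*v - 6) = 16*v^4 + 52*v^2 + 4*v + 48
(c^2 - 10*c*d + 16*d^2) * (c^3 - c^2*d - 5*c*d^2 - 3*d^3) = c^5 - 11*c^4*d + 21*c^3*d^2 + 31*c^2*d^3 - 50*c*d^4 - 48*d^5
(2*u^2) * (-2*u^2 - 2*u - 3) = -4*u^4 - 4*u^3 - 6*u^2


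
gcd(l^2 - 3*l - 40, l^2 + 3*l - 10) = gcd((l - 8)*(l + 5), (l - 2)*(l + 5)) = l + 5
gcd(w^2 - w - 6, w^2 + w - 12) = w - 3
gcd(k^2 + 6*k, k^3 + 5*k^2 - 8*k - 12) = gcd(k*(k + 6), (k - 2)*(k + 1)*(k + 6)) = k + 6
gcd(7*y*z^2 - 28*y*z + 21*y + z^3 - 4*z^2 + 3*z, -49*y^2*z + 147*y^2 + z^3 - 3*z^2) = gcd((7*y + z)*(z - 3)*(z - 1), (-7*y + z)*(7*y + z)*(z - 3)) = 7*y*z - 21*y + z^2 - 3*z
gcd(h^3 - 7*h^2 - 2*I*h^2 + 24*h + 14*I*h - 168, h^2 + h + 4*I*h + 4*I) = h + 4*I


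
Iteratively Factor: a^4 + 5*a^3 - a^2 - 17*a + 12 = (a + 3)*(a^3 + 2*a^2 - 7*a + 4) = (a + 3)*(a + 4)*(a^2 - 2*a + 1) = (a - 1)*(a + 3)*(a + 4)*(a - 1)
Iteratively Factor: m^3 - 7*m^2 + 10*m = (m)*(m^2 - 7*m + 10) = m*(m - 5)*(m - 2)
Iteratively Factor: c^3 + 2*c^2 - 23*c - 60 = (c + 4)*(c^2 - 2*c - 15) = (c - 5)*(c + 4)*(c + 3)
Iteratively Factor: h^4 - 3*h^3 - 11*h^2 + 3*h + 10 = (h + 2)*(h^3 - 5*h^2 - h + 5) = (h + 1)*(h + 2)*(h^2 - 6*h + 5) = (h - 1)*(h + 1)*(h + 2)*(h - 5)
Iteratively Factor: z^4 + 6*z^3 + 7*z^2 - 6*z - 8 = (z - 1)*(z^3 + 7*z^2 + 14*z + 8) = (z - 1)*(z + 1)*(z^2 + 6*z + 8) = (z - 1)*(z + 1)*(z + 4)*(z + 2)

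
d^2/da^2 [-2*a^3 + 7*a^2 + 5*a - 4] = 14 - 12*a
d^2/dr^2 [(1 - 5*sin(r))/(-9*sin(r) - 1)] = 14*(9*sin(r)^2 - sin(r) - 18)/(9*sin(r) + 1)^3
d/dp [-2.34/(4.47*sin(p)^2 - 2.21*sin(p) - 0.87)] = (20.9196*sin(p) - 5.1714)*cos(p)/(-4.47*sin(p)^2 + 2.21*sin(p) + 0.87)^2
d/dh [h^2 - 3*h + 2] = 2*h - 3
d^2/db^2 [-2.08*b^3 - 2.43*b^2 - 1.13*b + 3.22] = -12.48*b - 4.86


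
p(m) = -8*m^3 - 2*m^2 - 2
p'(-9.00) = -1908.00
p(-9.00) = 5668.00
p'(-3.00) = -204.00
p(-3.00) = 196.00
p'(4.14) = -427.91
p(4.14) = -603.94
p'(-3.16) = -227.01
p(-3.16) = 230.46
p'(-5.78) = -778.68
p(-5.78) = 1475.99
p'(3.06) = -236.97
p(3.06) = -249.95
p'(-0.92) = -16.63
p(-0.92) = 2.54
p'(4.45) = -493.06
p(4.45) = -746.57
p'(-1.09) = -24.15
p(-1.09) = 5.98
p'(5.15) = -657.14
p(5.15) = -1147.77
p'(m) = -24*m^2 - 4*m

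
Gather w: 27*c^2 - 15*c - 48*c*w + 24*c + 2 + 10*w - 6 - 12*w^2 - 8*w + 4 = 27*c^2 + 9*c - 12*w^2 + w*(2 - 48*c)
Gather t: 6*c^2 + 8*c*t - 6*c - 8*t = 6*c^2 - 6*c + t*(8*c - 8)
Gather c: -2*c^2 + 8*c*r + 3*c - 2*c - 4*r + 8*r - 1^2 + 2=-2*c^2 + c*(8*r + 1) + 4*r + 1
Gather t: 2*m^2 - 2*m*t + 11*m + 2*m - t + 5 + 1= 2*m^2 + 13*m + t*(-2*m - 1) + 6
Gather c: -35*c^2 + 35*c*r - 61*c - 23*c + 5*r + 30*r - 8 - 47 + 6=-35*c^2 + c*(35*r - 84) + 35*r - 49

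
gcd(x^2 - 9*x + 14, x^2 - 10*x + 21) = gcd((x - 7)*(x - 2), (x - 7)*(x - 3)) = x - 7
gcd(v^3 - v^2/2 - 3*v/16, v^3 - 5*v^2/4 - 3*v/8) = v^2 + v/4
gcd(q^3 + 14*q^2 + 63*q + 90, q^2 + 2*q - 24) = q + 6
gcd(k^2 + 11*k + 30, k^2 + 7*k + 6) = k + 6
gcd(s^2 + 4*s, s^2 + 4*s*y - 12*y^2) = 1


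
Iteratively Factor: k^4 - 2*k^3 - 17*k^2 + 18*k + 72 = (k + 3)*(k^3 - 5*k^2 - 2*k + 24) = (k + 2)*(k + 3)*(k^2 - 7*k + 12) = (k - 4)*(k + 2)*(k + 3)*(k - 3)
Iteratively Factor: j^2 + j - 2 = (j + 2)*(j - 1)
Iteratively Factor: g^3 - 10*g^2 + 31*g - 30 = (g - 2)*(g^2 - 8*g + 15) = (g - 3)*(g - 2)*(g - 5)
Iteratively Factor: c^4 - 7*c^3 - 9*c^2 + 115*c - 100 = (c - 5)*(c^3 - 2*c^2 - 19*c + 20) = (c - 5)^2*(c^2 + 3*c - 4) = (c - 5)^2*(c - 1)*(c + 4)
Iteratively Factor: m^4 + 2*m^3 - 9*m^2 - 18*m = (m + 2)*(m^3 - 9*m) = (m + 2)*(m + 3)*(m^2 - 3*m) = (m - 3)*(m + 2)*(m + 3)*(m)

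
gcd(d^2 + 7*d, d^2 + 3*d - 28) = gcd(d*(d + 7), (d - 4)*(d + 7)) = d + 7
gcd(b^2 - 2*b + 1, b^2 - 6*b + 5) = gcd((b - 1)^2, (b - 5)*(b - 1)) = b - 1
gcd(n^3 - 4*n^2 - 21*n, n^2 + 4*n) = n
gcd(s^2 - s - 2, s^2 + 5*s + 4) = s + 1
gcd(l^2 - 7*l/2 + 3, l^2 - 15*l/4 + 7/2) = l - 2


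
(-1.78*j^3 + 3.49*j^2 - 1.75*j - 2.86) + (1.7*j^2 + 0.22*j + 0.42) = -1.78*j^3 + 5.19*j^2 - 1.53*j - 2.44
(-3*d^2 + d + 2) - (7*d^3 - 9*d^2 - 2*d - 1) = -7*d^3 + 6*d^2 + 3*d + 3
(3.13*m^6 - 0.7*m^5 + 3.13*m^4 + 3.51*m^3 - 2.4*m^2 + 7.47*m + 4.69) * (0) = 0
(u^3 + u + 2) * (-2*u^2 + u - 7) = -2*u^5 + u^4 - 9*u^3 - 3*u^2 - 5*u - 14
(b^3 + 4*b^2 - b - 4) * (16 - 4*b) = -4*b^4 + 68*b^2 - 64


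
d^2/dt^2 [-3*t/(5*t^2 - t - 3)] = 6*(t*(10*t - 1)^2 + (15*t - 1)*(-5*t^2 + t + 3))/(-5*t^2 + t + 3)^3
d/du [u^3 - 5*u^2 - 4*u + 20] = 3*u^2 - 10*u - 4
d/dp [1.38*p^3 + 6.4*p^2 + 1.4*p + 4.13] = 4.14*p^2 + 12.8*p + 1.4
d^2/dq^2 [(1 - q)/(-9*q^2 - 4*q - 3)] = 2*((5 - 27*q)*(9*q^2 + 4*q + 3) + 4*(q - 1)*(9*q + 2)^2)/(9*q^2 + 4*q + 3)^3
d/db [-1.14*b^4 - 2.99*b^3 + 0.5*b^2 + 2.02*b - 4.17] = -4.56*b^3 - 8.97*b^2 + 1.0*b + 2.02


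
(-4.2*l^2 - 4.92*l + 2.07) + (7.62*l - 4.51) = -4.2*l^2 + 2.7*l - 2.44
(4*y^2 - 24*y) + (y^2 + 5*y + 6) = 5*y^2 - 19*y + 6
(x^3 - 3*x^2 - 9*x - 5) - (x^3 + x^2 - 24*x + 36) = -4*x^2 + 15*x - 41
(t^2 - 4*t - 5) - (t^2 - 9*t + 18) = 5*t - 23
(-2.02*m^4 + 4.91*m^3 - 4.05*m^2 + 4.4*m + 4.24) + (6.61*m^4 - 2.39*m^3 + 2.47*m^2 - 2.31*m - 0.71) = 4.59*m^4 + 2.52*m^3 - 1.58*m^2 + 2.09*m + 3.53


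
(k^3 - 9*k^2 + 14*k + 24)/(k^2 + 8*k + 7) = (k^2 - 10*k + 24)/(k + 7)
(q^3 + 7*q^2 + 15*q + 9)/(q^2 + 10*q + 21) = (q^2 + 4*q + 3)/(q + 7)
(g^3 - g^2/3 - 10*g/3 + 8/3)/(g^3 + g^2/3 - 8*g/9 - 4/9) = 3*(3*g^2 + 2*g - 8)/(9*g^2 + 12*g + 4)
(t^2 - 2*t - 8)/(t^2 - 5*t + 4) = (t + 2)/(t - 1)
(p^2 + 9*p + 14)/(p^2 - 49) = (p + 2)/(p - 7)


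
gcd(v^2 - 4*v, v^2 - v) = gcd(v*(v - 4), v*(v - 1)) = v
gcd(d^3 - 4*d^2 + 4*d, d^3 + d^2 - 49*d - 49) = 1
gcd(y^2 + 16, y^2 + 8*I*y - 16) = y + 4*I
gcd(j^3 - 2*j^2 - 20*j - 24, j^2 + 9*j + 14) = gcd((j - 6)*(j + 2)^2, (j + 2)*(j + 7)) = j + 2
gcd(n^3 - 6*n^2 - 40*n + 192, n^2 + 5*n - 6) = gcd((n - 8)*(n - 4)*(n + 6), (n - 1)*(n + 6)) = n + 6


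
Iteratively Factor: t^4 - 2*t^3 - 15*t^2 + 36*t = (t - 3)*(t^3 + t^2 - 12*t) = (t - 3)^2*(t^2 + 4*t) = t*(t - 3)^2*(t + 4)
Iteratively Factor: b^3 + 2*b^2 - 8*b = (b)*(b^2 + 2*b - 8) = b*(b - 2)*(b + 4)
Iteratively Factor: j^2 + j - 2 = (j + 2)*(j - 1)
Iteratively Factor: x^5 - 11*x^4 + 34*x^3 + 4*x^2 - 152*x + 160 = (x - 2)*(x^4 - 9*x^3 + 16*x^2 + 36*x - 80) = (x - 5)*(x - 2)*(x^3 - 4*x^2 - 4*x + 16) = (x - 5)*(x - 4)*(x - 2)*(x^2 - 4) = (x - 5)*(x - 4)*(x - 2)^2*(x + 2)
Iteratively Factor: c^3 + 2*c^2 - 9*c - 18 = (c + 3)*(c^2 - c - 6) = (c + 2)*(c + 3)*(c - 3)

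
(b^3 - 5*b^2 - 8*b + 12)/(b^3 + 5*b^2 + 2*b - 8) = (b - 6)/(b + 4)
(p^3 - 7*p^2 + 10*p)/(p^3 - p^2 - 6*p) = (-p^2 + 7*p - 10)/(-p^2 + p + 6)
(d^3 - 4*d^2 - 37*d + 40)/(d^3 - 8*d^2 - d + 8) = (d + 5)/(d + 1)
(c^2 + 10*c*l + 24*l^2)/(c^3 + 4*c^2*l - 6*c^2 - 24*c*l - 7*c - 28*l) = (c + 6*l)/(c^2 - 6*c - 7)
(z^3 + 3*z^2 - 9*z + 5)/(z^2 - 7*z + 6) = (z^2 + 4*z - 5)/(z - 6)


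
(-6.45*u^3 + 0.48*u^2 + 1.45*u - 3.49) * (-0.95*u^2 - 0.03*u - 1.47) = 6.1275*u^5 - 0.2625*u^4 + 8.0896*u^3 + 2.5664*u^2 - 2.0268*u + 5.1303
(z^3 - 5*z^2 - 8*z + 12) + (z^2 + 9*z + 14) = z^3 - 4*z^2 + z + 26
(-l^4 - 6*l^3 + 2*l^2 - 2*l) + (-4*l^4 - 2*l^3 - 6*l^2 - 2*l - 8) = -5*l^4 - 8*l^3 - 4*l^2 - 4*l - 8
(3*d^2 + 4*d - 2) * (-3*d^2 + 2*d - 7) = -9*d^4 - 6*d^3 - 7*d^2 - 32*d + 14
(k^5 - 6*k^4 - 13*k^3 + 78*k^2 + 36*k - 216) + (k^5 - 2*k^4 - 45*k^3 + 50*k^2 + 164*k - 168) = 2*k^5 - 8*k^4 - 58*k^3 + 128*k^2 + 200*k - 384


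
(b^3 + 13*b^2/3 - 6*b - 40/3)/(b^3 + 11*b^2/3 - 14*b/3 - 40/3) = (3*b^2 + 19*b + 20)/(3*b^2 + 17*b + 20)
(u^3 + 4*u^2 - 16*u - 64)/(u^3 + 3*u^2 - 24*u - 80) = (u - 4)/(u - 5)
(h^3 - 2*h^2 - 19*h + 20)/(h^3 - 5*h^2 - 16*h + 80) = (h - 1)/(h - 4)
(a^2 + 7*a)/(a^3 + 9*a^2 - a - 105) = a/(a^2 + 2*a - 15)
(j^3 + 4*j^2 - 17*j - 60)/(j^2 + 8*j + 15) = j - 4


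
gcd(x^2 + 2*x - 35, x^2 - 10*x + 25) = x - 5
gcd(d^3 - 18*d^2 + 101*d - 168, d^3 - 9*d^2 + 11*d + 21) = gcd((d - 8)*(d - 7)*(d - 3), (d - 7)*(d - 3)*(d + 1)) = d^2 - 10*d + 21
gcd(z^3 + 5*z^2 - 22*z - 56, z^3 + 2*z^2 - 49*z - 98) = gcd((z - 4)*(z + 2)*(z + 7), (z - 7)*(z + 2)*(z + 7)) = z^2 + 9*z + 14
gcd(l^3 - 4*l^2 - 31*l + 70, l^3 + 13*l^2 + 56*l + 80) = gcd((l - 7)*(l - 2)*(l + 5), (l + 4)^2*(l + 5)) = l + 5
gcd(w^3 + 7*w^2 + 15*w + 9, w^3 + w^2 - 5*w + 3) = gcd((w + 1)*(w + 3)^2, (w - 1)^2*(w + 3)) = w + 3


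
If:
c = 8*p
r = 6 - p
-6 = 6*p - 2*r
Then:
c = 6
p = 3/4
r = 21/4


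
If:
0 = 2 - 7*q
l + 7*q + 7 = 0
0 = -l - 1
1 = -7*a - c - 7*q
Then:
No Solution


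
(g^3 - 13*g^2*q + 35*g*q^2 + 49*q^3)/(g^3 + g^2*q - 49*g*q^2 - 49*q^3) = (g - 7*q)/(g + 7*q)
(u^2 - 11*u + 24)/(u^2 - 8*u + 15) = (u - 8)/(u - 5)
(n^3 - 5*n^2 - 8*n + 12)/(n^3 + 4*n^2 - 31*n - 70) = (n^2 - 7*n + 6)/(n^2 + 2*n - 35)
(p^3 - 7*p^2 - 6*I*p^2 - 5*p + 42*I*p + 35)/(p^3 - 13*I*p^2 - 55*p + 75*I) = (p^2 - p*(7 + I) + 7*I)/(p^2 - 8*I*p - 15)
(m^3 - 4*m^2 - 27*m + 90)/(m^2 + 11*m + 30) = (m^2 - 9*m + 18)/(m + 6)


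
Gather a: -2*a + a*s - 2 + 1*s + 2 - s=a*(s - 2)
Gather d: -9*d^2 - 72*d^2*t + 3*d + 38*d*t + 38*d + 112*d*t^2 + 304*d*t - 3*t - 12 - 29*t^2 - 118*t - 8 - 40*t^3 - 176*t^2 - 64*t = d^2*(-72*t - 9) + d*(112*t^2 + 342*t + 41) - 40*t^3 - 205*t^2 - 185*t - 20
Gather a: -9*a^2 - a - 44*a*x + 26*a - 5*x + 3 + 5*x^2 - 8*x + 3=-9*a^2 + a*(25 - 44*x) + 5*x^2 - 13*x + 6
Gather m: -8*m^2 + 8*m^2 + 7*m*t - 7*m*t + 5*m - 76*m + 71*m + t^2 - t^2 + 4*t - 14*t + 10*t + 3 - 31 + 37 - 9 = 0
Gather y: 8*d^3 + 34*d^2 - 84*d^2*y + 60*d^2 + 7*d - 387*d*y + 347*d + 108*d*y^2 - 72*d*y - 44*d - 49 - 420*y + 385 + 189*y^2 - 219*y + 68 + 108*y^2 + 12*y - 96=8*d^3 + 94*d^2 + 310*d + y^2*(108*d + 297) + y*(-84*d^2 - 459*d - 627) + 308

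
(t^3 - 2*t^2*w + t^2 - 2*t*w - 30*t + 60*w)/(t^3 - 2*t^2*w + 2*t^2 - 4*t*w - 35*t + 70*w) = (t + 6)/(t + 7)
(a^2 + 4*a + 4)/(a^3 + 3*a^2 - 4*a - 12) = (a + 2)/(a^2 + a - 6)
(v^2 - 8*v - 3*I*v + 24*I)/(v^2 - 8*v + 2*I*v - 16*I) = (v - 3*I)/(v + 2*I)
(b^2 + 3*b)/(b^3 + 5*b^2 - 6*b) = (b + 3)/(b^2 + 5*b - 6)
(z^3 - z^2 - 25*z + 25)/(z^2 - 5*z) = z + 4 - 5/z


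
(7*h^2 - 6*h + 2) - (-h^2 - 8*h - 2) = 8*h^2 + 2*h + 4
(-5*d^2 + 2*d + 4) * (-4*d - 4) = 20*d^3 + 12*d^2 - 24*d - 16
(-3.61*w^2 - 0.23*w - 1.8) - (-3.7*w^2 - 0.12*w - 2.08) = 0.0900000000000003*w^2 - 0.11*w + 0.28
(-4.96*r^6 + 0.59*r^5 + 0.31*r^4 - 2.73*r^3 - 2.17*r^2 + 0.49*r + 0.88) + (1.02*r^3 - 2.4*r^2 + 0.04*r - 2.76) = -4.96*r^6 + 0.59*r^5 + 0.31*r^4 - 1.71*r^3 - 4.57*r^2 + 0.53*r - 1.88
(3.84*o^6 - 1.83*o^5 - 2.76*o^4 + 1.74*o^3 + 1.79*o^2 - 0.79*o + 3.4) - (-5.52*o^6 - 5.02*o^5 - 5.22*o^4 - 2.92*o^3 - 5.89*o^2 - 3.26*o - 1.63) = 9.36*o^6 + 3.19*o^5 + 2.46*o^4 + 4.66*o^3 + 7.68*o^2 + 2.47*o + 5.03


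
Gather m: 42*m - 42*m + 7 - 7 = 0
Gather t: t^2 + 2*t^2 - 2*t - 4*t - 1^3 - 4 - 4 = 3*t^2 - 6*t - 9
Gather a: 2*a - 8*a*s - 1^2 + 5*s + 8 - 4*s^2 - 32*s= a*(2 - 8*s) - 4*s^2 - 27*s + 7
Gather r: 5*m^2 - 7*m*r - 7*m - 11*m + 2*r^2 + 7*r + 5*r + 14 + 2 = 5*m^2 - 18*m + 2*r^2 + r*(12 - 7*m) + 16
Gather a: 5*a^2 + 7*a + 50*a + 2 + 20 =5*a^2 + 57*a + 22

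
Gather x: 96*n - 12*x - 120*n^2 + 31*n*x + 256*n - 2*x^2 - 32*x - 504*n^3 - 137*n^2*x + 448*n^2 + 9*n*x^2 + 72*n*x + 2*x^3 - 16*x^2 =-504*n^3 + 328*n^2 + 352*n + 2*x^3 + x^2*(9*n - 18) + x*(-137*n^2 + 103*n - 44)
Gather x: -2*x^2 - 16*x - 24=-2*x^2 - 16*x - 24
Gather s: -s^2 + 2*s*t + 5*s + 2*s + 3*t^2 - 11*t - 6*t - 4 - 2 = -s^2 + s*(2*t + 7) + 3*t^2 - 17*t - 6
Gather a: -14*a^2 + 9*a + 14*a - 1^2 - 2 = -14*a^2 + 23*a - 3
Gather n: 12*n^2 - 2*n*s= 12*n^2 - 2*n*s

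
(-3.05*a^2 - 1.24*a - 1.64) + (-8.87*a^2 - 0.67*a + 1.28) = -11.92*a^2 - 1.91*a - 0.36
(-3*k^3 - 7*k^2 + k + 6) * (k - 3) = -3*k^4 + 2*k^3 + 22*k^2 + 3*k - 18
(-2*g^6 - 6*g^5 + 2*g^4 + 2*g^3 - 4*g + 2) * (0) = 0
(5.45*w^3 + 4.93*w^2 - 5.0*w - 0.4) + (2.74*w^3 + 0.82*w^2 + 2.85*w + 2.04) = 8.19*w^3 + 5.75*w^2 - 2.15*w + 1.64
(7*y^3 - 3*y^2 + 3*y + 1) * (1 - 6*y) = -42*y^4 + 25*y^3 - 21*y^2 - 3*y + 1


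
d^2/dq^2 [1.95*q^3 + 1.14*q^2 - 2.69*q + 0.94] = 11.7*q + 2.28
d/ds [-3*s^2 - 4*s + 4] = -6*s - 4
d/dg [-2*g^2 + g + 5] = 1 - 4*g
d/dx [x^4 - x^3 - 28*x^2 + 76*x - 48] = 4*x^3 - 3*x^2 - 56*x + 76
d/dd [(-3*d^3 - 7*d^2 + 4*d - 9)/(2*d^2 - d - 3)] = (-6*d^4 + 6*d^3 + 26*d^2 + 78*d - 21)/(4*d^4 - 4*d^3 - 11*d^2 + 6*d + 9)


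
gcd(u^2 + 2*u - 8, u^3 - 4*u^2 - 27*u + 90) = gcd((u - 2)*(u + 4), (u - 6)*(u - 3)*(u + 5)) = 1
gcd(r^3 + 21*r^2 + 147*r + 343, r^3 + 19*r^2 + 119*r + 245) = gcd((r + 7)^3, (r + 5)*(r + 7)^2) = r^2 + 14*r + 49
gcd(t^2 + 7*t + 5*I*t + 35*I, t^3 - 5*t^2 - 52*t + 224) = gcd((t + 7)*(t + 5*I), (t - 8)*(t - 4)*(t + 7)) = t + 7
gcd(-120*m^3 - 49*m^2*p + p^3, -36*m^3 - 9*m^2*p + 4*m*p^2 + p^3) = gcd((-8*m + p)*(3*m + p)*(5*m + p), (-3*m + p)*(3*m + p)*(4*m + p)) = 3*m + p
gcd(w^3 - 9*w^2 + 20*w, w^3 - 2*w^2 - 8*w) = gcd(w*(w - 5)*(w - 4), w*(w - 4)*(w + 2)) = w^2 - 4*w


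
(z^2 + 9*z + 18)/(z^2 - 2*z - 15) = (z + 6)/(z - 5)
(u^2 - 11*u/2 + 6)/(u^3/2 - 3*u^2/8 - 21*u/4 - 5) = 4*(2*u - 3)/(4*u^2 + 13*u + 10)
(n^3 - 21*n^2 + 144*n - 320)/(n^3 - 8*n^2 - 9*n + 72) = (n^2 - 13*n + 40)/(n^2 - 9)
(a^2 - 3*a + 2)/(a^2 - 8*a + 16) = (a^2 - 3*a + 2)/(a^2 - 8*a + 16)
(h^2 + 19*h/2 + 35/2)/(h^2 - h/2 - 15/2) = (h + 7)/(h - 3)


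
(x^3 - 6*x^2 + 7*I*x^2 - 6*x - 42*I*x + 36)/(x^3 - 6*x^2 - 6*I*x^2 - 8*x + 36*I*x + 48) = (x^2 + 7*I*x - 6)/(x^2 - 6*I*x - 8)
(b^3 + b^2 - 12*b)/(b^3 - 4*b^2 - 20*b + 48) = b*(b - 3)/(b^2 - 8*b + 12)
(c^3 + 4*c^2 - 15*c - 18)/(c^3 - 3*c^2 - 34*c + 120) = (c^2 - 2*c - 3)/(c^2 - 9*c + 20)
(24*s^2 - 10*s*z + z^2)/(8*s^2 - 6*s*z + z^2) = (-6*s + z)/(-2*s + z)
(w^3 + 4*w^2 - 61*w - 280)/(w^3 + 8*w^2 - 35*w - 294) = (w^2 - 3*w - 40)/(w^2 + w - 42)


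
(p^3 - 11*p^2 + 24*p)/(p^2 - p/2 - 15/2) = 2*p*(p - 8)/(2*p + 5)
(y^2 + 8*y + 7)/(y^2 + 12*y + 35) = (y + 1)/(y + 5)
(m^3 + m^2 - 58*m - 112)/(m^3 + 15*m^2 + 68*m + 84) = (m - 8)/(m + 6)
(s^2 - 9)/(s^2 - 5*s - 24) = (s - 3)/(s - 8)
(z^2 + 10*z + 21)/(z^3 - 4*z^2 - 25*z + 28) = (z^2 + 10*z + 21)/(z^3 - 4*z^2 - 25*z + 28)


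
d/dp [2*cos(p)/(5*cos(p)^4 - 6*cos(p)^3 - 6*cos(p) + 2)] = 2*(15*(1 - cos(2*p))^2/4 - 9*cos(p) + 15*cos(2*p) - 3*cos(3*p) - 2)*sin(p)/(5*cos(p)^4 - 6*cos(p)^3 - 6*cos(p) + 2)^2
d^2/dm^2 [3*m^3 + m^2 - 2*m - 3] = 18*m + 2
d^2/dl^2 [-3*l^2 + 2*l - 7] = -6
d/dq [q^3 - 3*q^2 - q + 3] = 3*q^2 - 6*q - 1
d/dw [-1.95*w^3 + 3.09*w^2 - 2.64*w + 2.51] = -5.85*w^2 + 6.18*w - 2.64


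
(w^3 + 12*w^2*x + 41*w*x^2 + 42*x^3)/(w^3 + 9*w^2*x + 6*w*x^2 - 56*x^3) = (-w^2 - 5*w*x - 6*x^2)/(-w^2 - 2*w*x + 8*x^2)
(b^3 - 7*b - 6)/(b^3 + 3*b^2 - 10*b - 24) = (b + 1)/(b + 4)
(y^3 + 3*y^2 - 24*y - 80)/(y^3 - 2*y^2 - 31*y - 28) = (y^2 - y - 20)/(y^2 - 6*y - 7)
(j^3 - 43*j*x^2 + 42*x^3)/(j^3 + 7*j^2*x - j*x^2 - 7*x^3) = (j - 6*x)/(j + x)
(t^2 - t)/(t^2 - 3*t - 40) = t*(1 - t)/(-t^2 + 3*t + 40)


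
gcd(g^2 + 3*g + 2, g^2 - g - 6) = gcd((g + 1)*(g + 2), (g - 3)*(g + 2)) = g + 2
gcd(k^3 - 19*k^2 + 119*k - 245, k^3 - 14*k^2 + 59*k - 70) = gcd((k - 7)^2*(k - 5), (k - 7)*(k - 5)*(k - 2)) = k^2 - 12*k + 35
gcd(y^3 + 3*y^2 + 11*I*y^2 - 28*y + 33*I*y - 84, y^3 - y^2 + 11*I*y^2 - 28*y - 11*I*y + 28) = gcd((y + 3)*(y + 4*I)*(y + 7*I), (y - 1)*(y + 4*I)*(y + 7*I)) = y^2 + 11*I*y - 28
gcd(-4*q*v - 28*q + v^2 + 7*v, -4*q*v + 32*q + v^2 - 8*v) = 4*q - v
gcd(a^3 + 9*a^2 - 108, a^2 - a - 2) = 1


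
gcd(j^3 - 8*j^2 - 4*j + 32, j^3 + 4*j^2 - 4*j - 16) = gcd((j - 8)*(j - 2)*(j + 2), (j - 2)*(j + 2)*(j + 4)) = j^2 - 4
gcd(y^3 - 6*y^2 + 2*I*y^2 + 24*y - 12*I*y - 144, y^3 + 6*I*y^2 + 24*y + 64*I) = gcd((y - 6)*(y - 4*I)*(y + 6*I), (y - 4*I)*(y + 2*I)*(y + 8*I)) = y - 4*I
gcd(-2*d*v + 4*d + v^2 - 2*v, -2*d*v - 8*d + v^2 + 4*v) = -2*d + v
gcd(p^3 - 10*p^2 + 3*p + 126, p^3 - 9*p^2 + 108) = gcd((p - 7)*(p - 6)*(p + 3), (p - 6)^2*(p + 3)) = p^2 - 3*p - 18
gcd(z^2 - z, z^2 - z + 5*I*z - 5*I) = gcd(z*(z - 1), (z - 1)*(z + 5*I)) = z - 1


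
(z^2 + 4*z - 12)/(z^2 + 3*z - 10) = (z + 6)/(z + 5)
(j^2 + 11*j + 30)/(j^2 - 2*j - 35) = (j + 6)/(j - 7)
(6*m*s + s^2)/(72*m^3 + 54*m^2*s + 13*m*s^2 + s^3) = s/(12*m^2 + 7*m*s + s^2)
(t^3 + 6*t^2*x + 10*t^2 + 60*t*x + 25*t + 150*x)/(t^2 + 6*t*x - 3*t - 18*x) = (t^2 + 10*t + 25)/(t - 3)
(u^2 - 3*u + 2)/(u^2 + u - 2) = (u - 2)/(u + 2)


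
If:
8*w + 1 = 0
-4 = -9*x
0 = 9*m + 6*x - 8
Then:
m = 16/27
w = -1/8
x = 4/9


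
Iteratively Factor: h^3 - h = (h + 1)*(h^2 - h) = (h - 1)*(h + 1)*(h)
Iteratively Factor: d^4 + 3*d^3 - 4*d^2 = (d + 4)*(d^3 - d^2) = d*(d + 4)*(d^2 - d) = d*(d - 1)*(d + 4)*(d)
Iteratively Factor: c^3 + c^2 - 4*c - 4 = (c + 2)*(c^2 - c - 2) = (c + 1)*(c + 2)*(c - 2)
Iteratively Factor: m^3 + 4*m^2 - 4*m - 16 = (m + 4)*(m^2 - 4) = (m - 2)*(m + 4)*(m + 2)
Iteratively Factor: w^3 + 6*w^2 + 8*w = (w + 2)*(w^2 + 4*w) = w*(w + 2)*(w + 4)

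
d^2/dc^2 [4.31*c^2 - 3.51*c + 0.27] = 8.62000000000000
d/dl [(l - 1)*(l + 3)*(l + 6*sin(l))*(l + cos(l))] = -(l - 1)*(l + 3)*(l + 6*sin(l))*(sin(l) - 1) + (l - 1)*(l + 3)*(l + cos(l))*(6*cos(l) + 1) + (l - 1)*(l + 6*sin(l))*(l + cos(l)) + (l + 3)*(l + 6*sin(l))*(l + cos(l))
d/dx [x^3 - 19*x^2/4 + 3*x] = 3*x^2 - 19*x/2 + 3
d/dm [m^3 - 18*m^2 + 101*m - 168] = 3*m^2 - 36*m + 101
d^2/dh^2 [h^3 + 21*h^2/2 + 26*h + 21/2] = 6*h + 21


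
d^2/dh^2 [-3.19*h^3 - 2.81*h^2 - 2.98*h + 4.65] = -19.14*h - 5.62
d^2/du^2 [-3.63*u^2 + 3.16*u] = -7.26000000000000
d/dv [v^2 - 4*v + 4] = 2*v - 4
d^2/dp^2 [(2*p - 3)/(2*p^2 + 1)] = 4*(8*p^2*(2*p - 3) + 3*(1 - 2*p)*(2*p^2 + 1))/(2*p^2 + 1)^3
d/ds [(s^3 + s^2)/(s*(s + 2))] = (s^2 + 4*s + 2)/(s^2 + 4*s + 4)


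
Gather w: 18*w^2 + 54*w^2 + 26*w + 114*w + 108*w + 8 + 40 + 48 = 72*w^2 + 248*w + 96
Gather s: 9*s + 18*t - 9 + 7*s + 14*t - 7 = 16*s + 32*t - 16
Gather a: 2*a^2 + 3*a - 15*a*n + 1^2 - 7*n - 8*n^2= 2*a^2 + a*(3 - 15*n) - 8*n^2 - 7*n + 1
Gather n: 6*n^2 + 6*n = 6*n^2 + 6*n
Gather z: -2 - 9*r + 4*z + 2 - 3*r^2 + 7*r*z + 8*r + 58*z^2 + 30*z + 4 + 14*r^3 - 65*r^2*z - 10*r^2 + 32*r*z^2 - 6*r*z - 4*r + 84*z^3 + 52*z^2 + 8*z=14*r^3 - 13*r^2 - 5*r + 84*z^3 + z^2*(32*r + 110) + z*(-65*r^2 + r + 42) + 4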